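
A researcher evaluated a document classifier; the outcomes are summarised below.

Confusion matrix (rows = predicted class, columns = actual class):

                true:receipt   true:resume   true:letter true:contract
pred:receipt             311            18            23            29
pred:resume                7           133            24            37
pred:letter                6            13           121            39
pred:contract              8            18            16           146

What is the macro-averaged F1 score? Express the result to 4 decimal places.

0.7247

Per-class F1 score (2·TP/(2·TP+FP+FN)):
  receipt: TP=311, FP=18+23+29=70, FN=7+6+8=21 → 622/713 = 0.87237
  resume: TP=133, FP=7+24+37=68, FN=18+13+18=49 → 266/383 = 0.69452
  letter: TP=121, FP=6+13+39=58, FN=23+24+16=63 → 242/363 = 0.66667
  contract: TP=146, FP=8+18+16=42, FN=29+37+39=105 → 292/439 = 0.66515
Macro-F1 score = mean = (0.87237 + 0.69452 + 0.66667 + 0.66515) / 4 = 0.7247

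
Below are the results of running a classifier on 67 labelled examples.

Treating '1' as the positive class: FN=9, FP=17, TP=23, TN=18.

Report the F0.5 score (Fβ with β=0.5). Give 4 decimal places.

0.5990

Fβ = (1+β²)·TP / ((1+β²)·TP + β²·FN + FP), with β²=1/4
= 1.25·23 / (1.25·23 + 0.25·9 + 17) = 0.5990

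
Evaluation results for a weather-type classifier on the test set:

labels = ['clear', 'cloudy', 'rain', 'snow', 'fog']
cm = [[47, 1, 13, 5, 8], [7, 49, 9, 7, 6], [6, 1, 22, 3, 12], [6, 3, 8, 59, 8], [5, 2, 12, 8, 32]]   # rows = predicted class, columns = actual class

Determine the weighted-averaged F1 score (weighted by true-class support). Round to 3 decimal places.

Per-class F1 score (2·TP/(2·TP+FP+FN)):
  clear: TP=47, FP=1+13+5+8=27, FN=7+6+6+5=24 → 94/145 = 0.6483
  cloudy: TP=49, FP=7+9+7+6=29, FN=1+1+3+2=7 → 98/134 = 0.7313
  rain: TP=22, FP=6+1+3+12=22, FN=13+9+8+12=42 → 44/108 = 0.4074
  snow: TP=59, FP=6+3+8+8=25, FN=5+7+3+8=23 → 118/166 = 0.7108
  fog: TP=32, FP=5+2+12+8=27, FN=8+6+12+8=34 → 64/125 = 0.5120
Weighted-F1 score = Σ (supportᵢ/N)·F1 scoreᵢ with N=339: (71/339)·0.6483 + (56/339)·0.7313 + (64/339)·0.4074 + (82/339)·0.7108 + (66/339)·0.5120 = 0.605

0.605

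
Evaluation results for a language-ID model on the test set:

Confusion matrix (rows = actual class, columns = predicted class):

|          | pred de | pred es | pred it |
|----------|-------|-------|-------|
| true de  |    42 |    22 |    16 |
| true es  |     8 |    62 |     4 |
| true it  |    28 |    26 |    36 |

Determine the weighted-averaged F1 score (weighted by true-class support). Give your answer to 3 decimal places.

Per-class F1 score (2·TP/(2·TP+FP+FN)):
  de: TP=42, FP=8+28=36, FN=22+16=38 → 84/158 = 0.5316
  es: TP=62, FP=22+26=48, FN=8+4=12 → 124/184 = 0.6739
  it: TP=36, FP=16+4=20, FN=28+26=54 → 72/146 = 0.4932
Weighted-F1 score = Σ (supportᵢ/N)·F1 scoreᵢ with N=244: (80/244)·0.5316 + (74/244)·0.6739 + (90/244)·0.4932 = 0.561

0.561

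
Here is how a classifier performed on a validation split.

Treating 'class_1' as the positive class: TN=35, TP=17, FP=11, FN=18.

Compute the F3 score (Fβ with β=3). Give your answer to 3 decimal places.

0.496

Fβ = (1+β²)·TP / ((1+β²)·TP + β²·FN + FP), with β²=9
= 10·17 / (10·17 + 9·18 + 11) = 0.496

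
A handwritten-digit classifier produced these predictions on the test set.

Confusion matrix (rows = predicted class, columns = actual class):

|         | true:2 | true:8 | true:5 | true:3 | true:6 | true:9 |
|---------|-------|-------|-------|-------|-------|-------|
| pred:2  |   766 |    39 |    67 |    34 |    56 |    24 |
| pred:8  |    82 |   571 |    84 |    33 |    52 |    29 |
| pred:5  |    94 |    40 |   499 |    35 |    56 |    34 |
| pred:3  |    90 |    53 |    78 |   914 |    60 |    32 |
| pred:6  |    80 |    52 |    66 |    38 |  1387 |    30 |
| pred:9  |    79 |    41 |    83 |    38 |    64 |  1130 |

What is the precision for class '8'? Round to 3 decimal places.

0.671

Take TP from the diagonal, FP from the rest of the '8' prediction marginal, FN from the rest of the '8' actual marginal.
precision = TP/(TP+FP).
8: TP=571, FP=82+84+33+52+29=280 → 571/851 = 0.6710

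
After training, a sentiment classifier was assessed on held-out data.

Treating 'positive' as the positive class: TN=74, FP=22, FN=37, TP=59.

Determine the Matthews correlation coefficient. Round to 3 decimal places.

MCC = (TP·TN − FP·FN) / √((TP+FP)(TP+FN)(TN+FP)(TN+FN))
Numerator = 59·74 − 22·37 = 3552
Denominator = √(81·96·96·111) = √82861056 = 9102.8048
MCC = 3552 / 9102.8048 = 0.390

0.390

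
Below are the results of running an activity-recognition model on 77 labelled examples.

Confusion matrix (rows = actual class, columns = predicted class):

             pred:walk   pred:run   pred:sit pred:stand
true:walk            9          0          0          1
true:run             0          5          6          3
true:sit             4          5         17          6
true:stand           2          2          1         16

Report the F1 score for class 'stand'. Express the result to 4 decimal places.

0.6809

F1 score = 2·TP/(2·TP+FP+FN).
stand: TP=16, FP=1+3+6=10, FN=2+2+1=5 → 32/47 = 0.68085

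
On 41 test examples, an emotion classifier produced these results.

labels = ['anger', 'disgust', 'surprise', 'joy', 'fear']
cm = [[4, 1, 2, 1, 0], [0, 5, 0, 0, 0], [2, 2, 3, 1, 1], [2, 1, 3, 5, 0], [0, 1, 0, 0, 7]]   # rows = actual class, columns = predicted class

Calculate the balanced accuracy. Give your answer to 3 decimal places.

0.633

Balanced accuracy = mean of per-class recall.
  anger: recall = 4/8 = 0.5000
  disgust: recall = 5/5 = 1.0000
  surprise: recall = 3/9 = 0.3333
  joy: recall = 5/11 = 0.4545
  fear: recall = 7/8 = 0.8750
Mean = (0.5000 + 1.0000 + 0.3333 + 0.4545 + 0.8750) / 5 = 0.633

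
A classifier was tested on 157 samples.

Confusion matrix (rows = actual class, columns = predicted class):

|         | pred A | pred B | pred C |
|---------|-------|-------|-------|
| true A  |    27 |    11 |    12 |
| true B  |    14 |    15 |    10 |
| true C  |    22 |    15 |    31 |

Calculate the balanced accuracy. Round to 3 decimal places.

0.460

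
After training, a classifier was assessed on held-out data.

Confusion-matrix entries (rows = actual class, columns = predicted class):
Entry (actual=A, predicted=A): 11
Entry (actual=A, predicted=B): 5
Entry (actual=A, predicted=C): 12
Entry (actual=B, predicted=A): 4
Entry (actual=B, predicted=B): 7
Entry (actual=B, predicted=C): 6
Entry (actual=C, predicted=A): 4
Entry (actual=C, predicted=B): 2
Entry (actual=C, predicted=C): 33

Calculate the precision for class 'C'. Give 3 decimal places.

0.647

Take TP from the diagonal, FP from the rest of the 'C' prediction marginal, FN from the rest of the 'C' actual marginal.
precision = TP/(TP+FP).
C: TP=33, FP=12+6=18 → 33/51 = 0.6471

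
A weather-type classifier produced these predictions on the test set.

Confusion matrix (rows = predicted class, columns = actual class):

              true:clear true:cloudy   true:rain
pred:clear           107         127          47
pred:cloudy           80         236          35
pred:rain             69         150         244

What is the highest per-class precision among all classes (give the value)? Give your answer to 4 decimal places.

Per-class precision (TP/(TP+FP)):
  clear: TP=107, FP=127+47=174 → 107/281 = 0.38078
  cloudy: TP=236, FP=80+35=115 → 236/351 = 0.67236
  rain: TP=244, FP=69+150=219 → 244/463 = 0.52700
Highest is class 'cloudy' with precision = 0.6724.

0.6724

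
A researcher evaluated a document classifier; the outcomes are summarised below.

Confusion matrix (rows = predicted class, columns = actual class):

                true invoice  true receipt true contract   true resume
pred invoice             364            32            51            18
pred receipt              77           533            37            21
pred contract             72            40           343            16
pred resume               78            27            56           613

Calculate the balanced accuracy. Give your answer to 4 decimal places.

Balanced accuracy = mean of per-class recall.
  invoice: recall = 364/591 = 0.61591
  receipt: recall = 533/632 = 0.84335
  contract: recall = 343/487 = 0.70431
  resume: recall = 613/668 = 0.91766
Mean = (0.61591 + 0.84335 + 0.70431 + 0.91766) / 4 = 0.7703

0.7703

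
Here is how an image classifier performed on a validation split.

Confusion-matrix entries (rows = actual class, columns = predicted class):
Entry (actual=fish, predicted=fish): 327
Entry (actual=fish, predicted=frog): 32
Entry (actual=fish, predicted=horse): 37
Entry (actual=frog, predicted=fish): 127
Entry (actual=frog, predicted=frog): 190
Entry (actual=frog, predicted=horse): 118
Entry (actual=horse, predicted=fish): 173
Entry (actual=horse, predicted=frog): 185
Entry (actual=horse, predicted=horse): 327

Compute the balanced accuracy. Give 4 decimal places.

Balanced accuracy = mean of per-class recall.
  fish: recall = 327/396 = 0.82576
  frog: recall = 190/435 = 0.43678
  horse: recall = 327/685 = 0.47737
Mean = (0.82576 + 0.43678 + 0.47737) / 3 = 0.5800

0.5800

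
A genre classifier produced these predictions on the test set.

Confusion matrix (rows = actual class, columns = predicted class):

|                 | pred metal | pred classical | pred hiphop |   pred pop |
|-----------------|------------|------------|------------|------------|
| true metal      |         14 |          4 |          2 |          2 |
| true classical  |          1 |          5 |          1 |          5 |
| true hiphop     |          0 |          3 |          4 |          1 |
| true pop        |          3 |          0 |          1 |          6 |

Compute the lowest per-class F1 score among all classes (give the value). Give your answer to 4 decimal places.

0.4167

Per-class F1 score (2·TP/(2·TP+FP+FN)):
  metal: TP=14, FP=1+0+3=4, FN=4+2+2=8 → 28/40 = 0.70000
  classical: TP=5, FP=4+3+0=7, FN=1+1+5=7 → 10/24 = 0.41667
  hiphop: TP=4, FP=2+1+1=4, FN=0+3+1=4 → 8/16 = 0.50000
  pop: TP=6, FP=2+5+1=8, FN=3+0+1=4 → 12/24 = 0.50000
Lowest is class 'classical' with F1 score = 0.4167.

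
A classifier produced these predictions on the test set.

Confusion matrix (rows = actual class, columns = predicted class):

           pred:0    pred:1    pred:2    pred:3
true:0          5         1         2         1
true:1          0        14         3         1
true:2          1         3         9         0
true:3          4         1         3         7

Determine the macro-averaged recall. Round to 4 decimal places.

0.6231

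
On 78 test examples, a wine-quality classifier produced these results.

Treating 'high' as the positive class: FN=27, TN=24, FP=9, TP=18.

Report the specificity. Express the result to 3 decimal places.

0.727

Specificity = TN/(TN+FP) = 24/(24+9) = 0.727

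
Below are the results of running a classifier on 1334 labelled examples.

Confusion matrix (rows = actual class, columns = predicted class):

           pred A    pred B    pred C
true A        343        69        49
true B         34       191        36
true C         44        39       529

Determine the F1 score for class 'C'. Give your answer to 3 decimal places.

Treat 'C' as positive and all other classes as negative.
F1 score = 2·TP/(2·TP+FP+FN).
C: TP=529, FP=49+36=85, FN=44+39=83 → 1058/1226 = 0.8630

0.863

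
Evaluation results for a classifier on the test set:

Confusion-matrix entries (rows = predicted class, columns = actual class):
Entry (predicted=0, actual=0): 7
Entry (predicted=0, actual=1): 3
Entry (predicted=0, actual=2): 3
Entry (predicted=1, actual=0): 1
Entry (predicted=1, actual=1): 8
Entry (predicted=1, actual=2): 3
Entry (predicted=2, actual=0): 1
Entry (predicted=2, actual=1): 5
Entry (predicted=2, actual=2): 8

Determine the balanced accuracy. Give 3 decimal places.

0.616

Balanced accuracy = mean of per-class recall.
  0: recall = 7/9 = 0.7778
  1: recall = 8/16 = 0.5000
  2: recall = 8/14 = 0.5714
Mean = (0.7778 + 0.5000 + 0.5714) / 3 = 0.616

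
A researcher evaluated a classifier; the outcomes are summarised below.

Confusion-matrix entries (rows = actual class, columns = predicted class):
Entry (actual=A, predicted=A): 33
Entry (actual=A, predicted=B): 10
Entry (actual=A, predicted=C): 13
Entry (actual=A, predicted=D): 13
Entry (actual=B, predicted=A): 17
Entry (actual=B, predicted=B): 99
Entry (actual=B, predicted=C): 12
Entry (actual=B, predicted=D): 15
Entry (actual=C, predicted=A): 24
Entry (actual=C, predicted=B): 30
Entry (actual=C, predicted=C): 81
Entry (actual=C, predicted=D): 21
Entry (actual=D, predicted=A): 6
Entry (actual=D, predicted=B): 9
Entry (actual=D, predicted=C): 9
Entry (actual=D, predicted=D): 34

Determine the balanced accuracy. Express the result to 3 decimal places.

Balanced accuracy = mean of per-class recall.
  A: recall = 33/69 = 0.4783
  B: recall = 99/143 = 0.6923
  C: recall = 81/156 = 0.5192
  D: recall = 34/58 = 0.5862
Mean = (0.4783 + 0.6923 + 0.5192 + 0.5862) / 4 = 0.569

0.569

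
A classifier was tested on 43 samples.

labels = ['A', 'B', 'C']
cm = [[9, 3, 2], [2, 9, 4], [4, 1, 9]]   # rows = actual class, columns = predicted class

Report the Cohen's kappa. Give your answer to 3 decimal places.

Observed agreement pₒ = trace/N = 27/43 = 0.6279
Expected agreement pₑ = Σ (rowᵢ·colᵢ)/N² = (14·15 + 15·13 + 14·15)/43² = 0.3326
κ = (pₒ − pₑ)/(1 − pₑ) = (0.6279 − 0.3326)/(1 − 0.3326) = 0.442

0.442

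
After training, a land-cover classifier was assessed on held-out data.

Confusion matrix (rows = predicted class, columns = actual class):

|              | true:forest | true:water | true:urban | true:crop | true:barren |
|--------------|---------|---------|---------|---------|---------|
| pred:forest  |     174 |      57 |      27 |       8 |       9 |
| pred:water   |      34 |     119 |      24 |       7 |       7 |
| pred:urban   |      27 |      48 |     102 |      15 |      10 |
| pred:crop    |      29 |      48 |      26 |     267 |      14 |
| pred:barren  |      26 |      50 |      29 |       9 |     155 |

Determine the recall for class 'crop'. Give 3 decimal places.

Treat 'crop' as positive and all other classes as negative.
recall = TP/(TP+FN).
crop: TP=267, FN=8+7+15+9=39 → 267/306 = 0.8725

0.873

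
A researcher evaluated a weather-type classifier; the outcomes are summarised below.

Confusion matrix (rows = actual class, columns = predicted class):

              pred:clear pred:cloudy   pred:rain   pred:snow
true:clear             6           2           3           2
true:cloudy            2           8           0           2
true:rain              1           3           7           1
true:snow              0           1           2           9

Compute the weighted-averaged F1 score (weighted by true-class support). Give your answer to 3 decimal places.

0.608

Per-class F1 score (2·TP/(2·TP+FP+FN)):
  clear: TP=6, FP=2+1+0=3, FN=2+3+2=7 → 12/22 = 0.5455
  cloudy: TP=8, FP=2+3+1=6, FN=2+0+2=4 → 16/26 = 0.6154
  rain: TP=7, FP=3+0+2=5, FN=1+3+1=5 → 14/24 = 0.5833
  snow: TP=9, FP=2+2+1=5, FN=0+1+2=3 → 18/26 = 0.6923
Weighted-F1 score = Σ (supportᵢ/N)·F1 scoreᵢ with N=49: (13/49)·0.5455 + (12/49)·0.6154 + (12/49)·0.5833 + (12/49)·0.6923 = 0.608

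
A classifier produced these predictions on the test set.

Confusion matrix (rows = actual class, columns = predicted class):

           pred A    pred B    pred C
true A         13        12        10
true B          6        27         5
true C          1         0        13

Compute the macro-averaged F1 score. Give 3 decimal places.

0.598

Per-class F1 score (2·TP/(2·TP+FP+FN)):
  A: TP=13, FP=6+1=7, FN=12+10=22 → 26/55 = 0.4727
  B: TP=27, FP=12+0=12, FN=6+5=11 → 54/77 = 0.7013
  C: TP=13, FP=10+5=15, FN=1+0=1 → 26/42 = 0.6190
Macro-F1 score = mean = (0.4727 + 0.7013 + 0.6190) / 3 = 0.598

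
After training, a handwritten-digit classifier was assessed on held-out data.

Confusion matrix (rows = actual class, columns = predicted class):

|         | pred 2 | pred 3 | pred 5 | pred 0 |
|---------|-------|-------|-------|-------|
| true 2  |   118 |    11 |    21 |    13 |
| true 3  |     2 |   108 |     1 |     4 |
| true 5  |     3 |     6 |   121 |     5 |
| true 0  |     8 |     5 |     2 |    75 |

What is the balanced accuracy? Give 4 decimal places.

Balanced accuracy = mean of per-class recall.
  2: recall = 118/163 = 0.72393
  3: recall = 108/115 = 0.93913
  5: recall = 121/135 = 0.89630
  0: recall = 75/90 = 0.83333
Mean = (0.72393 + 0.93913 + 0.89630 + 0.83333) / 4 = 0.8482

0.8482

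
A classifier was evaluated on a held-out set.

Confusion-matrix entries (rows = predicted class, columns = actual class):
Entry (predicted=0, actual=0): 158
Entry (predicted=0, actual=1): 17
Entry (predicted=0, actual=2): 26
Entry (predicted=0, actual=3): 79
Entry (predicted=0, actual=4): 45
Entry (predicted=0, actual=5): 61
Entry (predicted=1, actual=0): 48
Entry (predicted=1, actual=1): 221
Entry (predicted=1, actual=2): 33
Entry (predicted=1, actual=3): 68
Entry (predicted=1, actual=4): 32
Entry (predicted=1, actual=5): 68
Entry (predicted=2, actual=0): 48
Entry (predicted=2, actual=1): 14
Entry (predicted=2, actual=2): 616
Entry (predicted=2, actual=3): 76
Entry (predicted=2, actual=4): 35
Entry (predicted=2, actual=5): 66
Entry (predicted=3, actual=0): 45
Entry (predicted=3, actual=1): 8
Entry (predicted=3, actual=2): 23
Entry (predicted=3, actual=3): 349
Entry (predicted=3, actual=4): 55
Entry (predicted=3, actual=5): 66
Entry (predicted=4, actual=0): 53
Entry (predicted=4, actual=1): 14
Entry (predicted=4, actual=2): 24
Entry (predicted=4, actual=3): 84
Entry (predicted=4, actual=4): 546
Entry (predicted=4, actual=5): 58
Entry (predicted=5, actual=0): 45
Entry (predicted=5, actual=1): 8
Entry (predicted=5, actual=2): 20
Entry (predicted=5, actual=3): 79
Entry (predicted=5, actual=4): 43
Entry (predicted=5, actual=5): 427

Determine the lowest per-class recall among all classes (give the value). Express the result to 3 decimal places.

Per-class recall (TP/(TP+FN)):
  0: TP=158, FN=48+48+45+53+45=239 → 158/397 = 0.3980
  1: TP=221, FN=17+14+8+14+8=61 → 221/282 = 0.7837
  2: TP=616, FN=26+33+23+24+20=126 → 616/742 = 0.8302
  3: TP=349, FN=79+68+76+84+79=386 → 349/735 = 0.4748
  4: TP=546, FN=45+32+35+55+43=210 → 546/756 = 0.7222
  5: TP=427, FN=61+68+66+66+58=319 → 427/746 = 0.5724
Lowest is class '0' with recall = 0.398.

0.398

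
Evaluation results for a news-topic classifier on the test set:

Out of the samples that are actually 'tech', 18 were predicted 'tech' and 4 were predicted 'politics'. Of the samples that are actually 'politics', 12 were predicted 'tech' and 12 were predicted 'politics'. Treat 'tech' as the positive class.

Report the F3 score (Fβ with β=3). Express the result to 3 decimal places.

0.789

Fβ = (1+β²)·TP / ((1+β²)·TP + β²·FN + FP), with β²=9
= 10·18 / (10·18 + 9·4 + 12) = 0.789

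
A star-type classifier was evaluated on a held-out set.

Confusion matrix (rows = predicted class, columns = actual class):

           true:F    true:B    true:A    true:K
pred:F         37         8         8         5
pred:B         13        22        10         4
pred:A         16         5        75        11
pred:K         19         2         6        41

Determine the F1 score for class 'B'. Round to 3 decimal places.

Take TP from the diagonal, FP from the rest of the 'B' prediction marginal, FN from the rest of the 'B' actual marginal.
F1 score = 2·TP/(2·TP+FP+FN).
B: TP=22, FP=13+10+4=27, FN=8+5+2=15 → 44/86 = 0.5116

0.512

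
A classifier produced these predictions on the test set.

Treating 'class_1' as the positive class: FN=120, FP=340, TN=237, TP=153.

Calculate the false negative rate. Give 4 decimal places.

FNR = FN/(FN+TP) = 120/(120+153) = 0.4396

0.4396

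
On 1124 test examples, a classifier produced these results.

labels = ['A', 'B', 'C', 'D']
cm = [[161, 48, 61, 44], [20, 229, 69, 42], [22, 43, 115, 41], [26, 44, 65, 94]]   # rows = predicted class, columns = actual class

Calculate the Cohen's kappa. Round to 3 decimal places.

0.373

Observed agreement pₒ = trace/N = 599/1124 = 0.5329
Expected agreement pₑ = Σ (rowᵢ·colᵢ)/N² = (229·314 + 364·360 + 310·221 + 221·229)/1124² = 0.2549
κ = (pₒ − pₑ)/(1 − pₑ) = (0.5329 − 0.2549)/(1 − 0.2549) = 0.373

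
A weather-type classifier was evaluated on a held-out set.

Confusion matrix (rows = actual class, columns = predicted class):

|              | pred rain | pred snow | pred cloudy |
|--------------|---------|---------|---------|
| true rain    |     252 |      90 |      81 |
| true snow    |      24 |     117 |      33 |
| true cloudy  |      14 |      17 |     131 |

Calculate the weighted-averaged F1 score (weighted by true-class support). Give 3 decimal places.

0.666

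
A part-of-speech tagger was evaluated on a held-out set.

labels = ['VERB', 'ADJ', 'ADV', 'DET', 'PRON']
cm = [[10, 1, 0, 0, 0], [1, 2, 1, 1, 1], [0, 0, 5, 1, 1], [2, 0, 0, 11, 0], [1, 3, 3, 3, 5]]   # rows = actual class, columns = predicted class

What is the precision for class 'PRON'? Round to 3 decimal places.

Take TP from the diagonal, FP from the rest of the 'PRON' prediction marginal, FN from the rest of the 'PRON' actual marginal.
precision = TP/(TP+FP).
PRON: TP=5, FP=0+1+1+0=2 → 5/7 = 0.7143

0.714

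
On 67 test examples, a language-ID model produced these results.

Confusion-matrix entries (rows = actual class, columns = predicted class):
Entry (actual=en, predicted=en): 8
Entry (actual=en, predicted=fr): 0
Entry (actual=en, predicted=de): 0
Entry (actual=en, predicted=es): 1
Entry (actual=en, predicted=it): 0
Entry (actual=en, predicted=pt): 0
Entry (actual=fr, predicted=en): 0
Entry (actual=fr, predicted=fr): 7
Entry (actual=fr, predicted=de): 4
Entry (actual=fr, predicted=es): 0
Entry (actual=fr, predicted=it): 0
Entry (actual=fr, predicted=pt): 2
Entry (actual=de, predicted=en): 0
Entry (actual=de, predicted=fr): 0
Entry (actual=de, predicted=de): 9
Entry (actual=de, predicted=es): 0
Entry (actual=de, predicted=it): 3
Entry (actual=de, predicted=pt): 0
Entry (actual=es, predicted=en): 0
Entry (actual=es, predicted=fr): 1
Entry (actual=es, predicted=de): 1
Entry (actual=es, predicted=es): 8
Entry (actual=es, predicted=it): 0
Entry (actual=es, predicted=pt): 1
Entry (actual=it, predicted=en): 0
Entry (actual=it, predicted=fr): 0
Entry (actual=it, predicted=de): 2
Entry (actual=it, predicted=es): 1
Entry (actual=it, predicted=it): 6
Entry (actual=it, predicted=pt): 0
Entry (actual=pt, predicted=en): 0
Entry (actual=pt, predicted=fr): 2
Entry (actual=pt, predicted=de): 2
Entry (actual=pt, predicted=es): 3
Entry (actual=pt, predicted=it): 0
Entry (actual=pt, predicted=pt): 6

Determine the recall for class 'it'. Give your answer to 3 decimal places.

0.667

recall = TP/(TP+FN).
it: TP=6, FN=0+0+2+1+0=3 → 6/9 = 0.6667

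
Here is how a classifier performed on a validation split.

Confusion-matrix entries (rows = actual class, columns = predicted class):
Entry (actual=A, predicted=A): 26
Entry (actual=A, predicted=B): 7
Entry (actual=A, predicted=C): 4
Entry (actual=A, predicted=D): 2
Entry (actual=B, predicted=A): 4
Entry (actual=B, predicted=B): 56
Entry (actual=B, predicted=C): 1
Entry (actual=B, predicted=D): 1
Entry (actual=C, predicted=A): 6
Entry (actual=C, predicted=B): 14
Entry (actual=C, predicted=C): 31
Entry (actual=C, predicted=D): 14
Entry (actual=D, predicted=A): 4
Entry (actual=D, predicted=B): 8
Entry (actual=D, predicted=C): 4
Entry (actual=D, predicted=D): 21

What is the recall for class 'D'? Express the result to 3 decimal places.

Take TP from the diagonal, FP from the rest of the 'D' prediction marginal, FN from the rest of the 'D' actual marginal.
recall = TP/(TP+FN).
D: TP=21, FN=4+8+4=16 → 21/37 = 0.5676

0.568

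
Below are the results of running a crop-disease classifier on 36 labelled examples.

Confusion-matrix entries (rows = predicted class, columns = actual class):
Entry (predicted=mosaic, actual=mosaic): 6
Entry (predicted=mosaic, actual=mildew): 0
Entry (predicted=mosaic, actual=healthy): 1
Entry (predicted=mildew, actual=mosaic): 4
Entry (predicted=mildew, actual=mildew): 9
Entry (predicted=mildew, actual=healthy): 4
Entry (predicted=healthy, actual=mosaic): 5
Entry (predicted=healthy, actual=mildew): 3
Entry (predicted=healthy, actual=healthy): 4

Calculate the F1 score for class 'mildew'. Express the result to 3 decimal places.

0.621

One-vs-rest for 'mildew': TP = diagonal; FP = other classes predicted 'mildew'; FN = 'mildew' predicted as other.
F1 score = 2·TP/(2·TP+FP+FN).
mildew: TP=9, FP=4+4=8, FN=0+3=3 → 18/29 = 0.6207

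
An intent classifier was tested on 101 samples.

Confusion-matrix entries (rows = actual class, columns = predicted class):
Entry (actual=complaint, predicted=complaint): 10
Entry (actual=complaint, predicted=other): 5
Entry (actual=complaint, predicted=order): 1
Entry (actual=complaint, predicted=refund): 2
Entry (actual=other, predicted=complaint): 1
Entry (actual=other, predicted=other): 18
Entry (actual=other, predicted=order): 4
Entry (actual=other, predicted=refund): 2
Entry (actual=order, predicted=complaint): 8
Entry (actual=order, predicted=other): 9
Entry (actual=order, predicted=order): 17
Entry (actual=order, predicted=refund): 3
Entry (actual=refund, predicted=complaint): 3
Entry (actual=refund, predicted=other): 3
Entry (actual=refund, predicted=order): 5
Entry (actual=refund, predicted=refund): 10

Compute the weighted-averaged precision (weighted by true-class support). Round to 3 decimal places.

0.561

Per-class precision (TP/(TP+FP)):
  complaint: TP=10, FP=1+8+3=12 → 10/22 = 0.4545
  other: TP=18, FP=5+9+3=17 → 18/35 = 0.5143
  order: TP=17, FP=1+4+5=10 → 17/27 = 0.6296
  refund: TP=10, FP=2+2+3=7 → 10/17 = 0.5882
Weighted-precision = Σ (supportᵢ/N)·precisionᵢ with N=101: (18/101)·0.4545 + (25/101)·0.5143 + (37/101)·0.6296 + (21/101)·0.5882 = 0.561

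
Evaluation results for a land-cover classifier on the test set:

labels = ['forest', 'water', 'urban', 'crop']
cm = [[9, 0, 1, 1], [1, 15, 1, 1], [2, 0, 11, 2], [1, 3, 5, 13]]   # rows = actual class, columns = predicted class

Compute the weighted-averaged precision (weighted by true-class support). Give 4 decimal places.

0.7364

Per-class precision (TP/(TP+FP)):
  forest: TP=9, FP=1+2+1=4 → 9/13 = 0.69231
  water: TP=15, FP=0+0+3=3 → 15/18 = 0.83333
  urban: TP=11, FP=1+1+5=7 → 11/18 = 0.61111
  crop: TP=13, FP=1+1+2=4 → 13/17 = 0.76471
Weighted-precision = Σ (supportᵢ/N)·precisionᵢ with N=66: (11/66)·0.69231 + (18/66)·0.83333 + (15/66)·0.61111 + (22/66)·0.76471 = 0.7364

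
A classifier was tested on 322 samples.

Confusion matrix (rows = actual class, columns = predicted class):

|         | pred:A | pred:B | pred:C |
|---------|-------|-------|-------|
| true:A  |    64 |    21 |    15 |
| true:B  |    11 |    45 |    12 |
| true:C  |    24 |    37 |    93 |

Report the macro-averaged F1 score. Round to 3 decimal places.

0.616

Per-class F1 score (2·TP/(2·TP+FP+FN)):
  A: TP=64, FP=11+24=35, FN=21+15=36 → 128/199 = 0.6432
  B: TP=45, FP=21+37=58, FN=11+12=23 → 90/171 = 0.5263
  C: TP=93, FP=15+12=27, FN=24+37=61 → 186/274 = 0.6788
Macro-F1 score = mean = (0.6432 + 0.5263 + 0.6788) / 3 = 0.616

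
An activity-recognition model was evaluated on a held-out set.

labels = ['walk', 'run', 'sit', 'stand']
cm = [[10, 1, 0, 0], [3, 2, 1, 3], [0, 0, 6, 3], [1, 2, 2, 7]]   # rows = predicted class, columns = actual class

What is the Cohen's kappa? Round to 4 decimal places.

0.4731

Observed agreement pₒ = trace/N = 25/41 = 0.60976
Expected agreement pₑ = Σ (rowᵢ·colᵢ)/N² = (14·11 + 5·9 + 9·9 + 13·12)/41² = 0.25937
κ = (pₒ − pₑ)/(1 − pₑ) = (0.60976 − 0.25937)/(1 − 0.25937) = 0.4731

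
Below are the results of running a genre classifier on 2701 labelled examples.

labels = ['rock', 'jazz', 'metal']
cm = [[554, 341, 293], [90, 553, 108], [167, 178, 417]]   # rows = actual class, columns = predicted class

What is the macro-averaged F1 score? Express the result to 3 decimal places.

0.563

Per-class F1 score (2·TP/(2·TP+FP+FN)):
  rock: TP=554, FP=90+167=257, FN=341+293=634 → 1108/1999 = 0.5543
  jazz: TP=553, FP=341+178=519, FN=90+108=198 → 1106/1823 = 0.6067
  metal: TP=417, FP=293+108=401, FN=167+178=345 → 834/1580 = 0.5278
Macro-F1 score = mean = (0.5543 + 0.6067 + 0.5278) / 3 = 0.563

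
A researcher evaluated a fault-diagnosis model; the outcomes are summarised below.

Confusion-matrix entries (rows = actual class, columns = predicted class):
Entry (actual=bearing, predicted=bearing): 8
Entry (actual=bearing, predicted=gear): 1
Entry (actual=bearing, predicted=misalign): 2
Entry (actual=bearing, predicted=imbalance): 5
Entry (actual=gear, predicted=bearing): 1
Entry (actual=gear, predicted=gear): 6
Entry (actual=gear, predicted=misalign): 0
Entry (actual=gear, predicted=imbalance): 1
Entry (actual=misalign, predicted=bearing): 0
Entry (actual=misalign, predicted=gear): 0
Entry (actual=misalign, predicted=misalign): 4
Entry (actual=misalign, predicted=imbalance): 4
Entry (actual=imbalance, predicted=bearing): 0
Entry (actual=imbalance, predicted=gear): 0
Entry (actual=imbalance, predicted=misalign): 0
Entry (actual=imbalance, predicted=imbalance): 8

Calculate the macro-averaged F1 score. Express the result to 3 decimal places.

0.657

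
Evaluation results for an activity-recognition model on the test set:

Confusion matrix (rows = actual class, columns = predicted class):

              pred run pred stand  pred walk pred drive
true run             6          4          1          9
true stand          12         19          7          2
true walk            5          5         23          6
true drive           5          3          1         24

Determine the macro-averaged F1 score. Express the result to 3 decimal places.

0.520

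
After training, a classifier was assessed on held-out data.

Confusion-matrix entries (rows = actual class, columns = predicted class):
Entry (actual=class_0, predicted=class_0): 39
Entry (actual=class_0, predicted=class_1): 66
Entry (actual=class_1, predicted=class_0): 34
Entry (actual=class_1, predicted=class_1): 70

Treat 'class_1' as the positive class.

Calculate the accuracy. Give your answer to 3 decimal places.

0.522

Accuracy = (TP+TN)/N = (70+39)/209 = 0.522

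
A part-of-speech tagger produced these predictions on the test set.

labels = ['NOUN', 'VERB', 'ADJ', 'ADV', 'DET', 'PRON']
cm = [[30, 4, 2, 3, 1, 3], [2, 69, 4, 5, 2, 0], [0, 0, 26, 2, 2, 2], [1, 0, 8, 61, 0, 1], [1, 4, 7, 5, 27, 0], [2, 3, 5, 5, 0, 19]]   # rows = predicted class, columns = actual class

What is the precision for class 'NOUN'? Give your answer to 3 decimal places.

0.698

precision = TP/(TP+FP).
NOUN: TP=30, FP=4+2+3+1+3=13 → 30/43 = 0.6977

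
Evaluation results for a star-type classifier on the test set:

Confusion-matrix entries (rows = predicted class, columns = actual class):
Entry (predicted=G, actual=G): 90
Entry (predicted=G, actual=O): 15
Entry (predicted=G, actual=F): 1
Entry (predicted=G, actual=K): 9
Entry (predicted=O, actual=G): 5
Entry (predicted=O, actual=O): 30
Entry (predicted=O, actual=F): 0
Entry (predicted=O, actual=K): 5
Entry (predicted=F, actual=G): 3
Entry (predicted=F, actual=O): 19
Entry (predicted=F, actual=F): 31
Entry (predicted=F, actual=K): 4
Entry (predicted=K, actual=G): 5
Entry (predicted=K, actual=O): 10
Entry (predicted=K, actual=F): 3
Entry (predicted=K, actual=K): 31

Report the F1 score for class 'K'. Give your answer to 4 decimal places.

One-vs-rest for 'K': TP = diagonal; FP = other classes predicted 'K'; FN = 'K' predicted as other.
F1 score = 2·TP/(2·TP+FP+FN).
K: TP=31, FP=5+10+3=18, FN=9+5+4=18 → 62/98 = 0.63265

0.6327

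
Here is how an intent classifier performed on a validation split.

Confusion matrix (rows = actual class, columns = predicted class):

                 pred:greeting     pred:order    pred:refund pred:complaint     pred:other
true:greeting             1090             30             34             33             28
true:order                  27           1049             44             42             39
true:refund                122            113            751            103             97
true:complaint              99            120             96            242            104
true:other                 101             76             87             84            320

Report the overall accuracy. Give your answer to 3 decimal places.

Accuracy = trace / total = (1090+1049+751+242+320=3452) / 4931 = 3452/4931 = 0.700

0.700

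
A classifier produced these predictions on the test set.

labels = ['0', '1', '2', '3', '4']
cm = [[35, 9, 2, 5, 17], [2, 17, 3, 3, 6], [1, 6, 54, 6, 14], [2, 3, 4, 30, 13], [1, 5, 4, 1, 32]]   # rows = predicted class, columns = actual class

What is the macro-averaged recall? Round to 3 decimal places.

Per-class recall (TP/(TP+FN)):
  0: TP=35, FN=2+1+2+1=6 → 35/41 = 0.8537
  1: TP=17, FN=9+6+3+5=23 → 17/40 = 0.4250
  2: TP=54, FN=2+3+4+4=13 → 54/67 = 0.8060
  3: TP=30, FN=5+3+6+1=15 → 30/45 = 0.6667
  4: TP=32, FN=17+6+14+13=50 → 32/82 = 0.3902
Macro-recall = mean = (0.8537 + 0.4250 + 0.8060 + 0.6667 + 0.3902) / 5 = 0.628

0.628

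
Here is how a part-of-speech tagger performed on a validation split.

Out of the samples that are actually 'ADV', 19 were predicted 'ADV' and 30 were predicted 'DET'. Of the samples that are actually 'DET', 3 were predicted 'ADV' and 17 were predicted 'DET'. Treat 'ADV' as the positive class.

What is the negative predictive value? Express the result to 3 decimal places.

0.362

NPV = TN/(TN+FN) = 17/(17+30) = 0.362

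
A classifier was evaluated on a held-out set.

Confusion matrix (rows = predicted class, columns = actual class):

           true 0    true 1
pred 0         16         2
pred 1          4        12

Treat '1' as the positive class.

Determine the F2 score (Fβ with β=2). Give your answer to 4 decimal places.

Fβ = (1+β²)·TP / ((1+β²)·TP + β²·FN + FP), with β²=4
= 5·12 / (5·12 + 4·2 + 4) = 0.8333

0.8333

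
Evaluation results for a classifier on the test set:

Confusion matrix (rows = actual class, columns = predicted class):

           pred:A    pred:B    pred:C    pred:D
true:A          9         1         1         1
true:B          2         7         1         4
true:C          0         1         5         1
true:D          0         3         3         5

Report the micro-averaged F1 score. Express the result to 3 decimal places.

0.591

Micro-averaging pools counts across classes: ΣTP=26, ΣFP=18, ΣFN=18.
Micro-F1 score = 2·TP/(2·TP+FP+FN) on pooled counts = 0.591 (equals overall accuracy in single-label multiclass).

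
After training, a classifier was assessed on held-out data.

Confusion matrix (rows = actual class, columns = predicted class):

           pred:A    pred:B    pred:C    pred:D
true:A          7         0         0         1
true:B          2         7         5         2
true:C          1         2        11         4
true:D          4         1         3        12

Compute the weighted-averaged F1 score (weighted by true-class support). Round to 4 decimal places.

Per-class F1 score (2·TP/(2·TP+FP+FN)):
  A: TP=7, FP=2+1+4=7, FN=0+0+1=1 → 14/22 = 0.63636
  B: TP=7, FP=0+2+1=3, FN=2+5+2=9 → 14/26 = 0.53846
  C: TP=11, FP=0+5+3=8, FN=1+2+4=7 → 22/37 = 0.59459
  D: TP=12, FP=1+2+4=7, FN=4+1+3=8 → 24/39 = 0.61538
Weighted-F1 score = Σ (supportᵢ/N)·F1 scoreᵢ with N=62: (8/62)·0.63636 + (16/62)·0.53846 + (18/62)·0.59459 + (20/62)·0.61538 = 0.5922

0.5922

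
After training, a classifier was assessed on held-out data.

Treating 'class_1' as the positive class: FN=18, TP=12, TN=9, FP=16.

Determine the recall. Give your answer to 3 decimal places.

0.400

Recall = TP/(TP+FN) = 12/(12+18) = 12/30 = 0.400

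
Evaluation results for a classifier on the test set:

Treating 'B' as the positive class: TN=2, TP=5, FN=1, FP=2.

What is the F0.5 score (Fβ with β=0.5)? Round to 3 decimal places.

Fβ = (1+β²)·TP / ((1+β²)·TP + β²·FN + FP), with β²=1/4
= 1.25·5 / (1.25·5 + 0.25·1 + 2) = 0.735

0.735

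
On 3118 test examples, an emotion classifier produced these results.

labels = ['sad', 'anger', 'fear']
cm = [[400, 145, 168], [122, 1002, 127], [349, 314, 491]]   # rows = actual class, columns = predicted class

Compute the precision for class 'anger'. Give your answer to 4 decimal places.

0.6858

Take TP from the diagonal, FP from the rest of the 'anger' prediction marginal, FN from the rest of the 'anger' actual marginal.
precision = TP/(TP+FP).
anger: TP=1002, FP=145+314=459 → 1002/1461 = 0.68583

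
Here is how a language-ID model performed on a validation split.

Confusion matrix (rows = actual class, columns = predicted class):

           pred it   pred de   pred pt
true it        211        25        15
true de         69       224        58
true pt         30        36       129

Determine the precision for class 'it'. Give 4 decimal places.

Take TP from the diagonal, FP from the rest of the 'it' prediction marginal, FN from the rest of the 'it' actual marginal.
precision = TP/(TP+FP).
it: TP=211, FP=69+30=99 → 211/310 = 0.68065

0.6806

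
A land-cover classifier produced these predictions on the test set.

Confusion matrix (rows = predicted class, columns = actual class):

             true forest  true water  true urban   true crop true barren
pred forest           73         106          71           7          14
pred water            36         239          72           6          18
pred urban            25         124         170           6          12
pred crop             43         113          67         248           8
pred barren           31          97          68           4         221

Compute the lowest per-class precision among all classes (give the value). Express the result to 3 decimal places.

0.269

Per-class precision (TP/(TP+FP)):
  forest: TP=73, FP=106+71+7+14=198 → 73/271 = 0.2694
  water: TP=239, FP=36+72+6+18=132 → 239/371 = 0.6442
  urban: TP=170, FP=25+124+6+12=167 → 170/337 = 0.5045
  crop: TP=248, FP=43+113+67+8=231 → 248/479 = 0.5177
  barren: TP=221, FP=31+97+68+4=200 → 221/421 = 0.5249
Lowest is class 'forest' with precision = 0.269.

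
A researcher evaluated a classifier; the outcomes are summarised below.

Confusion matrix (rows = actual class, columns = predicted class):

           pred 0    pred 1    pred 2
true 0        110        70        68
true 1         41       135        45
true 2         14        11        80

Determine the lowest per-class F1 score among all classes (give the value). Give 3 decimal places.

0.533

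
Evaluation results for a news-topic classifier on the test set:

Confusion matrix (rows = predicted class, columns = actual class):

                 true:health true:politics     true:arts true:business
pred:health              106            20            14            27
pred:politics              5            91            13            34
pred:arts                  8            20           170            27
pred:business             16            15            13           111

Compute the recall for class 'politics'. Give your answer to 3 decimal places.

Treat 'politics' as positive and all other classes as negative.
recall = TP/(TP+FN).
politics: TP=91, FN=20+20+15=55 → 91/146 = 0.6233

0.623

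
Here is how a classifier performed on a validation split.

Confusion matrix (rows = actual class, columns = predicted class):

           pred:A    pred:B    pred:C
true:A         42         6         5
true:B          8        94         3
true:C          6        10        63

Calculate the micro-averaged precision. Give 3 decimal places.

0.840

Micro-averaging pools counts across classes: ΣTP=199, ΣFP=38, ΣFN=38.
Micro-precision = TP/(TP+FP) on pooled counts = 0.840 (equals overall accuracy in single-label multiclass).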